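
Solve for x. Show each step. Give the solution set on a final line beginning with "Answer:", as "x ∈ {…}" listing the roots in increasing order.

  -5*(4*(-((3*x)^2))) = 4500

Step 1. [-5*(4*(-((3*x)^2))) = 4500] divide by the outer -5. So div: 4*(-((3*x)^2)) = -900.
Step 2. [4*(-((3*x)^2)) = -900] 4 out front; divide by 4. So div: -((3*x)^2) = -225.
Step 3. [-((3*x)^2) = -225] LHS negated; negate both sides ⇒ neg: (3*x)^2 = 225.
Step 4. [(3*x)^2 = 225] LHS squared, RHS 225 ≥ 0: apply √ (±), so sqrt: 3*x = 15 or -15.
Step 5. [3*x = 15 or -15] leading coefficient 3: divide by 3 ⇒ div: x = 5 or -5.

Answer: x ∈ {-5, 5}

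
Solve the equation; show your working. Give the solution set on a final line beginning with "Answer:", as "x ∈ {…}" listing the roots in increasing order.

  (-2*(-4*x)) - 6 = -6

Step 1. [(-2*(-4*x)) - 6 = -6] common factor -2 (LHS and -6) — divide through, so factor: (-4*x) + 3 = 3.
Step 2. [(-4*x) + 3 = 3] 3 comes off first (subtract 3) ⇒ sub: -4*x = 0.
Step 3. [-4*x = 0] -4 out front; divide by -4. So div: x = 0.

Answer: x ∈ {0}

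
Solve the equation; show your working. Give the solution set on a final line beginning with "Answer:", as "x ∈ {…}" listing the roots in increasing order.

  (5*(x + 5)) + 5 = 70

Step 1. [(5*(x + 5)) + 5 = 70] 5 comes off first (subtract 5) ⇒ sub: 5*(x + 5) = 65.
Step 2. [5*(x + 5) = 65] 5 out front; divide by 5, so div: x + 5 = 13.
Step 3. [x + 5 = 13] +5 is outermost — subtract 5 both sides ⇒ sub: x = 8.

Answer: x ∈ {8}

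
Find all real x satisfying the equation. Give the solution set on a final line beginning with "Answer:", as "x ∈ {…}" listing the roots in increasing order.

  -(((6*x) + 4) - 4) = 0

Step 1. [-(((6*x) + 4) - 4) = 0] leading − — multiply by −1, so neg: ((6*x) + 4) - 4 = 0.
Step 2. [((6*x) + 4) - 4 = 0] the outer -4 inverts by adding 4 ⇒ sub: (6*x) + 4 = 4.
Step 3. [(6*x) + 4 = 4] 4 comes off first (subtract 4), so sub: 6*x = 0.
Step 4. [6*x = 0] divide by the outer 6, so div: x = 0.

Answer: x ∈ {0}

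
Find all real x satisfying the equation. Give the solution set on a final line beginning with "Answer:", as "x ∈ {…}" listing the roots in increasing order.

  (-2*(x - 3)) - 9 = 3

Step 1. [(-2*(x - 3)) - 9 = 3] -9 is outermost — add 9 both sides, so sub: -2*(x - 3) = 12.
Step 2. [-2*(x - 3) = 12] divide by the outer -2, so div: x - 3 = -6.
Step 3. [x - 3 = -6] peel the -3: add 3 from each side ⇒ sub: x = -3.

Answer: x ∈ {-3}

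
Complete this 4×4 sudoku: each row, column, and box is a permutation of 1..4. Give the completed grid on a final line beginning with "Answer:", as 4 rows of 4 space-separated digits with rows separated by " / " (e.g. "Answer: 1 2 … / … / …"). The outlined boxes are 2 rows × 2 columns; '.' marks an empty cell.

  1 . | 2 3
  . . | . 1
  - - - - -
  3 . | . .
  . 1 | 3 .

Step 1. [r1c2∈{4}] only 4 remains possible at r1c2 ⇒ r1c2=4.
Step 2. [r3c2∈{2}] r3c2 has the single candidate 2, so r3c2=2.
Step 3. [r3c4∈{4}] only 4 remains possible at r3c4. So r3c4=4.
Step 4. [r3c3∈{1}] nothing but 1 survives at r3c3 ⇒ r3c3=1.
Step 5. [r4c4∈{2}] r4c4 has the single candidate 2. So r4c4=2.
Step 6. [r2c2∈{3}] r2c2 has the single candidate 3 ⇒ r2c2=3.
Step 7. [r4c1∈{4}] nothing but 4 survives at r4c1 ⇒ r4c1=4.
Step 8. [r2c1∈{2}] r2c1 has the single candidate 2 ⇒ r2c1=2.
Step 9. [r2c3∈{4}] r2c3 is down to just 4 ⇒ r2c3=4.

Answer: 1 4 2 3 / 2 3 4 1 / 3 2 1 4 / 4 1 3 2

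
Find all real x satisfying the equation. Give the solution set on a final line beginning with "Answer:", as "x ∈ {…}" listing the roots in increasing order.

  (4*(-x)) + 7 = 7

Step 1. [(4*(-x)) + 7 = 7] the outer +7 inverts by subtracting 7, so sub: 4*(-x) = 0.
Step 2. [4*(-x) = 0] 4·(inner) — divide through by 4. So div: -x = 0.
Step 3. [-x = 0] leading − — multiply by −1. So neg: x = 0.

Answer: x ∈ {0}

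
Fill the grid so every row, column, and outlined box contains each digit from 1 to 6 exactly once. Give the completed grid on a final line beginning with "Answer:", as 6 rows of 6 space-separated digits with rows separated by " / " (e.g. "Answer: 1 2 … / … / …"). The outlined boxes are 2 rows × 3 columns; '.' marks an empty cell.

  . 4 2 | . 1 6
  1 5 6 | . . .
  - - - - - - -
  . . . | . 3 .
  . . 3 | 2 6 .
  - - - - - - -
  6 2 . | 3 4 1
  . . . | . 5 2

Step 1. [r3c4∈{1,4,5}] across col 4, 1 lands solely at r3c4 ⇒ r3c4=1.
Step 2. [r6c3∈{1,4}] in col 3, 1 fits only at r6c3. So r6c3=1.
Step 3. [r3c3∈{4,5}] 4 has one home in col 3: r3c3. So r3c3=4.
Step 4. [r3c6∈{5}] only 5 remains possible at r3c6 ⇒ r3c6=5.
Step 5. [r4c6∈{4}] nothing but 4 survives at r4c6 ⇒ r4c6=4.
Step 6. [r6c1∈{3,4}] r6c1 is the only open cell in row 6 admitting 4 ⇒ r6c1=4.
Step 7. [r2c5∈{2}] nothing but 2 survives at r2c5. So r2c5=2.
Step 8. [r6c2∈{3}] only 3 remains possible at r6c2 ⇒ r6c2=3.
Step 9. [r3c2∈{6}] r3c2 is down to just 6, so r3c2=6.
Step 10. [r4c1∈{5}] r4c1's peers cover all but 5 ⇒ r4c1=5.
Step 11. [r4c2∈{1}] r4c2 is down to just 1. So r4c2=1.
Step 12. [r6c4∈{6}] only 6 remains possible at r6c4, so r6c4=6.
Step 13. [r1c1∈{3}] only 3 remains possible at r1c1 ⇒ r1c1=3.
Step 14. [r2c6∈{3}] r2c6's peers cover all but 3, so r2c6=3.
Step 15. [r2c4∈{4}] nothing but 4 survives at r2c4. So r2c4=4.
Step 16. [r1c4∈{5}] only 5 remains possible at r1c4. So r1c4=5.
Step 17. [r5c3∈{5}] r5c3's peers cover all but 5. So r5c3=5.
Step 18. [r3c1∈{2}] r3c1's peers cover all but 2, so r3c1=2.

Answer: 3 4 2 5 1 6 / 1 5 6 4 2 3 / 2 6 4 1 3 5 / 5 1 3 2 6 4 / 6 2 5 3 4 1 / 4 3 1 6 5 2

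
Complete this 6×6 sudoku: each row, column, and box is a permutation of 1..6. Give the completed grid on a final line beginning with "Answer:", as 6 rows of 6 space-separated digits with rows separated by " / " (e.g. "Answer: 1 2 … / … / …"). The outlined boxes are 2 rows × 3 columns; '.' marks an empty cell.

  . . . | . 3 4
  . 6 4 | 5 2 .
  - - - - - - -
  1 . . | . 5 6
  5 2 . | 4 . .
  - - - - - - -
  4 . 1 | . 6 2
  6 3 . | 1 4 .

Step 1. [r4c6∈{1,3}] across col 6, 3 lands solely at r4c6, so r4c6=3.
Step 2. [r5c2∈{5}] only 5 remains possible at r5c2, so r5c2=5.
Step 3. [r1c3∈{2,5}] in row 1, 5 fits only at r1c3, so r1c3=5.
Step 4. [r4c3∈{6}] r4c3 has the single candidate 6, so r4c3=6.
Step 5. [r3c3∈{3}] only 3 remains possible at r3c3. So r3c3=3.
Step 6. [r5c4∈{3}] only 3 remains possible at r5c4 ⇒ r5c4=3.
Step 7. [r6c6∈{5}] r6c6 is down to just 5, so r6c6=5.
Step 8. [r1c1∈{2}] r1c1 has the single candidate 2 ⇒ r1c1=2.
Step 9. [r2c6∈{1}] r2c6 has the single candidate 1 ⇒ r2c6=1.
Step 10. [r4c5∈{1}] only 1 remains possible at r4c5. So r4c5=1.
Step 11. [r1c4∈{6}] only 6 remains possible at r1c4, so r1c4=6.
Step 12. [r3c4∈{2}] nothing but 2 survives at r3c4 ⇒ r3c4=2.
Step 13. [r6c3∈{2}] r6c3's peers cover all but 2 ⇒ r6c3=2.
Step 14. [r3c2∈{4}] only 4 remains possible at r3c2. So r3c2=4.
Step 15. [r2c1∈{3}] r2c1 is down to just 3, so r2c1=3.
Step 16. [r1c2∈{1}] r1c2 has the single candidate 1 ⇒ r1c2=1.

Answer: 2 1 5 6 3 4 / 3 6 4 5 2 1 / 1 4 3 2 5 6 / 5 2 6 4 1 3 / 4 5 1 3 6 2 / 6 3 2 1 4 5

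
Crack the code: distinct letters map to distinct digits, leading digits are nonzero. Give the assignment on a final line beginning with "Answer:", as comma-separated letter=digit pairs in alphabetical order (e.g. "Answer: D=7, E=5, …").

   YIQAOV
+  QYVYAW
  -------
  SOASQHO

Step 1. [S] S is the leading digit of a 7-digit sum of two 6-digit numbers; the final carry is exactly 1, so S=1.
Step 2. [col 1: V + W ≡ O (mod 10)] several values work for W in column 1 (V + W ≡ O (mod 10), carry-in 0); try W=9, so W=9.
Step 3. [col 1: V + W ≡ O (mod 10)] no forcing yet in column 1 (carry-in 0); O=3 is free and consistent — try it, so O=3.
Step 4. [col 1: V + W ≡ O (mod 10)] column 1: given W=9, O=3, carry-in 0, and digits 1,3,9 already taken and all letters distinct, V+W≡O (mod 10) forces V=4 ⇒ V=4.
Step 5. [col 2: O + A ≡ H (mod 10)] several values work for H in column 2 (O + A ≡ H (mod 10), carry-in 1); try H=2 ⇒ H=2.
Step 6. [col 2: O + A ≡ H (mod 10)] column 2: given O=3, H=2, carry-in 1, and digits 1,2,3,4,9 already taken and all letters distinct, O+A≡H (mod 10) forces A=8 ⇒ A=8.
Step 7. [col 3: A + Y ≡ Q (mod 10)] Q=6 is one option consistent with column 3 (A + Y ≡ Q (mod 10), carry-in 1) — take it, so Q=6.
Step 8. [col 3: A + Y ≡ Q (mod 10)] in column 3 we have A+Y≡Q with carry-in 1; given A=8, Q=6 and digits 1,2,3,4,6,8,9 already taken and all letters distinct, that pins Y to 7. So Y=7.
Step 9. [col 5: I + Y ≡ A (mod 10)] column 5: given Y=7, A=8, carry-in 1, and digits 1,2,3,4,6,7,8,9 already taken and all letters distinct, I+Y≡A (mod 10) forces I=0. So I=0.

Answer: A=8, H=2, I=0, O=3, Q=6, S=1, V=4, W=9, Y=7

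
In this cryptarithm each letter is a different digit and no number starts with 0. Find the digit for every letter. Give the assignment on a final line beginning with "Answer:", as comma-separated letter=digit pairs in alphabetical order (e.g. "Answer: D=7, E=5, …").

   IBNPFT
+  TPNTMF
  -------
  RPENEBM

Step 1. [R] R is the leading digit of a 7-digit sum of two 6-digit numbers; the final carry is exactly 1 ⇒ R=1.
Step 2. [col 1: T + F ≡ M (mod 10)] column 1 (T + F ≡ M (mod 10), carry-in 0) doesn't pin T yet; pick T=8 and continue. So T=8.
Step 3. [col 1: T + F ≡ M (mod 10)] several values work for M in column 1 (T + F ≡ M (mod 10), carry-in 0); try M=2. So M=2.
Step 4. [col 1: T + F ≡ M (mod 10)] column 1: given T=8, M=2, carry-in 0, and digits 1,2,8 already taken and all letters distinct, T+F≡M (mod 10) forces F=4. So F=4.
Step 5. [col 2: F + M ≡ B (mod 10)] in column 2 we have F+M≡B with carry-in 1; given F=4, M=2 and digits 1,2,4,8 already taken and all letters distinct, that pins B to 7 ⇒ B=7.
Step 6. [col 3: P + T ≡ E (mod 10)] from column 3 (T=8, carry-in 0, digits 1,2,4,7,8 already taken and all letters distinct): E must equal 3. So E=3.
Step 7. [col 3: P + T ≡ E (mod 10)] column 3: given T=8, E=3, carry-in 0, and digits 1,2,3,4,7,8 already taken and all letters distinct, P+T≡E (mod 10) forces P=5. So P=5.
Step 8. [col 4: N + N ≡ N (mod 10)] in column 4 we have N+N≡N with carry-in 1; given nothing yet and digits 1,2,3,4,5,7,8 already taken and all letters distinct, that pins N to 9 ⇒ N=9.
Step 9. [col 6: I + T ≡ P (mod 10)] in column 6 we have I+T≡P with carry-in 1; given T=8, P=5 and digits 1,2,3,4,5,7,8,9 already taken and all letters distinct, that pins I to 6. So I=6.

Answer: B=7, E=3, F=4, I=6, M=2, N=9, P=5, R=1, T=8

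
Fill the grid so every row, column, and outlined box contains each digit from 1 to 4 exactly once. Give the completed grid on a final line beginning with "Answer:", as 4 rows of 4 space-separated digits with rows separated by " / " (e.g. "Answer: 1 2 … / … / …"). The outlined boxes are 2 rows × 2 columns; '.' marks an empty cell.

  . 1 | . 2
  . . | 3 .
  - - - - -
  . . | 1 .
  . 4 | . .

Step 1. [r3c2∈{2,3}] across col 2, 3 lands solely at r3c2 ⇒ r3c2=3.
Step 2. [r1c3∈{4}] r1c3 is down to just 4. So r1c3=4.
Step 3. [r3c1∈{2}] r3c1 has the single candidate 2 ⇒ r3c1=2.
Step 4. [r4c3∈{2}] nothing but 2 survives at r4c3. So r4c3=2.
Step 5. [r2c1∈{4}] r2c1 is down to just 4. So r2c1=4.
Step 6. [r4c4∈{3}] nothing but 3 survives at r4c4, so r4c4=3.
Step 7. [r4c1∈{1}] nothing but 1 survives at r4c1 ⇒ r4c1=1.
Step 8. [r3c4∈{4}] only 4 remains possible at r3c4 ⇒ r3c4=4.
Step 9. [r2c4∈{1}] nothing but 1 survives at r2c4, so r2c4=1.
Step 10. [r2c2∈{2}] r2c2 has the single candidate 2. So r2c2=2.
Step 11. [r1c1∈{3}] r1c1 is down to just 3. So r1c1=3.

Answer: 3 1 4 2 / 4 2 3 1 / 2 3 1 4 / 1 4 2 3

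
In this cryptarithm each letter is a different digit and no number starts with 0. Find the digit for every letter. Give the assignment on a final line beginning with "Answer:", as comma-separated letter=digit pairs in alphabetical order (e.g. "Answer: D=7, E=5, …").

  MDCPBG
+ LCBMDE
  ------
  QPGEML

Step 1. [col 1: G + E ≡ L (mod 10)] L=2 is one option consistent with column 1 (G + E ≡ L (mod 10), carry-in 0) — take it ⇒ L=2.
Step 2. [col 1: G + E ≡ L (mod 10)] several values work for G in column 1 (G + E ≡ L (mod 10), carry-in 0); try G=8, so G=8.
Step 3. [col 1: G + E ≡ L (mod 10)] column 1: given G=8, L=2, carry-in 0, and digits 2,8 already taken and all letters distinct, G+E≡L (mod 10) forces E=4 ⇒ E=4.
Step 4. [col 2: B + D ≡ M (mod 10)] column 2 (B + D ≡ M (mod 10), carry-in 1) doesn't pin M yet; pick M=5 and continue ⇒ M=5.
Step 5. [col 2: B + D ≡ M (mod 10)] D=3 is one option consistent with column 2 (B + D ≡ M (mod 10), carry-in 1) — take it, so D=3.
Step 6. [col 2: B + D ≡ M (mod 10)] column 2: given D=3, M=5, carry-in 1, and digits 2,3,4,5,8 already taken and all letters distinct, B+D≡M (mod 10) forces B=1 ⇒ B=1.
Step 7. [col 3: P + M ≡ E (mod 10)] from column 3 (M=5, E=4, carry-in 0, digits 1,2,3,4,5,8 already taken and all letters distinct): P must equal 9. So P=9.
Step 8. [col 4: C + B ≡ G (mod 10)] column 4 reads C+B+carry(1)=G with B=1, G=8; with digits 1,2,3,4,5,8,9 already taken and all letters distinct, the only value for C is 6. So C=6.
Step 9. [col 6: M + L ≡ Q (mod 10)] from column 6 (M=5, L=2, carry-in 0, digits 1,2,3,4,5,6,8,9 already taken and all letters distinct): Q must equal 7, so Q=7.

Answer: B=1, C=6, D=3, E=4, G=8, L=2, M=5, P=9, Q=7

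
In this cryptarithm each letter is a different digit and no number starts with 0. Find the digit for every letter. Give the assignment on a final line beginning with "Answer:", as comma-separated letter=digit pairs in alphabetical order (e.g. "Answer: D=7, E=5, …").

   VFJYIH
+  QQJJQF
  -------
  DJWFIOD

Step 1. [col 1: H + F ≡ D (mod 10)] column 1 (H + F ≡ D (mod 10), carry-in 0) doesn't pin F yet; pick F=9 and continue. So F=9.
Step 2. [col 1: H + F ≡ D (mod 10)] H=2 is one option consistent with column 1 (H + F ≡ D (mod 10), carry-in 0) — take it ⇒ H=2.
Step 3. [col 1: H + F ≡ D (mod 10)] in column 1 we have H+F≡D with carry-in 0; given H=2, F=9 and digits 2,9 already taken and all letters distinct, that pins D to 1 ⇒ D=1.
Step 4. [col 2: I + Q ≡ O (mod 10)] several values work for O in column 2 (I + Q ≡ O (mod 10), carry-in 1); try O=0, so O=0.
Step 5. [col 2: I + Q ≡ O (mod 10)] no forcing yet in column 2 (carry-in 1); Q=6 is free and consistent — try it ⇒ Q=6.
Step 6. [col 2: I + Q ≡ O (mod 10)] from column 2 (Q=6, O=0, carry-in 1, digits 0,1,2,6,9 already taken and all letters distinct): I must equal 3 ⇒ I=3.
Step 7. [col 3: Y + J ≡ I (mod 10)] several values work for J in column 3 (Y + J ≡ I (mod 10), carry-in 1); try J=4, so J=4.
Step 8. [col 3: Y + J ≡ I (mod 10)] column 3: given J=4, I=3, carry-in 1, and digits 0,1,2,3,4,6,9 already taken and all letters distinct, Y+J≡I (mod 10) forces Y=8. So Y=8.
Step 9. [col 5: F + Q ≡ W (mod 10)] from column 5 (F=9, Q=6, carry-in 0, digits 0,1,2,3,4,6,8,9 already taken and all letters distinct): W must equal 5, so W=5.
Step 10. [col 6: V + Q ≡ J (mod 10)] column 6 reads V+Q+carry(1)=J with Q=6, J=4; with digits 0,1,2,3,4,5,6,8,9 already taken and all letters distinct, the only value for V is 7. So V=7.

Answer: D=1, F=9, H=2, I=3, J=4, O=0, Q=6, V=7, W=5, Y=8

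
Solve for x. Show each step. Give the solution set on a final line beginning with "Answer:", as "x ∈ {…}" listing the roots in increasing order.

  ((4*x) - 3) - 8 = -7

Step 1. [((4*x) - 3) - 8 = -7] peel the -8: add 8 from each side. So sub: (4*x) - 3 = 1.
Step 2. [(4*x) - 3 = 1] 3 comes off first (add 3), so sub: 4*x = 4.
Step 3. [4*x = 4] divide by the outer 4 ⇒ div: x = 1.

Answer: x ∈ {1}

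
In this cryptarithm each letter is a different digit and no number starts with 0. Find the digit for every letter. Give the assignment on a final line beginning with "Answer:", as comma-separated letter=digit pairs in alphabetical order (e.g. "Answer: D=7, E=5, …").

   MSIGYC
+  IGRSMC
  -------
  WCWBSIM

Step 1. [col 1: C + C ≡ M (mod 10)] no forcing yet in column 1 (carry-in 0); M=8 is free and consistent — try it, so M=8.
Step 2. [col 1: C + C ≡ M (mod 10)] C=4 is one option consistent with column 1 (C + C ≡ M (mod 10), carry-in 0) — take it, so C=4.
Step 3. [col 2: Y + M ≡ I (mod 10)] column 2 (Y + M ≡ I (mod 10), carry-in 0) doesn't pin I yet; pick I=5 and continue, so I=5.
Step 4. [col 2: Y + M ≡ I (mod 10)] in column 2 we have Y+M≡I with carry-in 0; given M=8, I=5 and digits 4,5,8 already taken and all letters distinct, that pins Y to 7. So Y=7.
Step 5. [col 3: G + S ≡ S (mod 10)] column 3: given nothing yet, carry-in 1, and digits 4,5,7,8 already taken and all letters distinct, G+S≡S (mod 10) forces G=9. So G=9.
Step 6. [W] W is the leading digit of a 7-digit sum of two 6-digit numbers; the final carry is exactly 1, so W=1.
Step 7. [col 3: G + S ≡ S (mod 10)] column 3 (G + S ≡ S (mod 10), carry-in 1) doesn't pin S yet; pick S=2 and continue ⇒ S=2.
Step 8. [col 4: I + R ≡ B (mod 10)] in column 4 we have I+R≡B with carry-in 1; given I=5 and digits 1,2,4,5,7,8,9 already taken and all letters distinct, that pins R to 0. So R=0.
Step 9. [col 4: I + R ≡ B (mod 10)] column 4: given I=5, R=0, carry-in 1, and digits 0,1,2,4,5,7,8,9 already taken and all letters distinct, I+R≡B (mod 10) forces B=6 ⇒ B=6.

Answer: B=6, C=4, G=9, I=5, M=8, R=0, S=2, W=1, Y=7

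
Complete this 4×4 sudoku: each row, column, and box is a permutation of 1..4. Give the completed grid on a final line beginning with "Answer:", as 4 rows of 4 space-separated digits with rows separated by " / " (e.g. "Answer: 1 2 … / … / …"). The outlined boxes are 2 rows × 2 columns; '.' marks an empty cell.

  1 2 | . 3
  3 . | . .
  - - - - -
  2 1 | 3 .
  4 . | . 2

Step 1. [r2c2∈{4}] only 4 remains possible at r2c2 ⇒ r2c2=4.
Step 2. [r2c4∈{1}] nothing but 1 survives at r2c4, so r2c4=1.
Step 3. [r4c2∈{3}] r4c2 has the single candidate 3. So r4c2=3.
Step 4. [r3c4∈{4}] r3c4 has the single candidate 4, so r3c4=4.
Step 5. [r4c3∈{1}] nothing but 1 survives at r4c3 ⇒ r4c3=1.
Step 6. [r2c3∈{2}] only 2 remains possible at r2c3 ⇒ r2c3=2.
Step 7. [r1c3∈{4}] nothing but 4 survives at r1c3, so r1c3=4.

Answer: 1 2 4 3 / 3 4 2 1 / 2 1 3 4 / 4 3 1 2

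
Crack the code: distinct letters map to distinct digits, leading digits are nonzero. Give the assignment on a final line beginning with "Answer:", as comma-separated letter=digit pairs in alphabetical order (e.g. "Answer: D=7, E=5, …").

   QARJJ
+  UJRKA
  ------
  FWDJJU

Step 1. [F] the sum has 6 digits but both addends have 5; that extra leading digit F is the final carry, namely 1 ⇒ F=1.
Step 2. [col 1: J + A ≡ U (mod 10)] no forcing yet in column 1 (carry-in 0); A=8 is free and consistent — try it. So A=8.
Step 3. [col 1: J + A ≡ U (mod 10)] column 1 (J + A ≡ U (mod 10), carry-in 0) doesn't pin J yet; pick J=5 and continue, so J=5.
Step 4. [col 1: J + A ≡ U (mod 10)] column 1: given J=5, A=8, carry-in 0, and digits 1,5,8 already taken and all letters distinct, J+A≡U (mod 10) forces U=3 ⇒ U=3.
Step 5. [col 2: J + K ≡ J (mod 10)] in column 2 we have J+K≡J with carry-in 1; given J=5 and digits 1,3,5,8 already taken and all letters distinct, that pins K to 9 ⇒ K=9.
Step 6. [col 3: R + R ≡ J (mod 10)] no forcing yet in column 3 (carry-in 1); R=7 is free and consistent — try it, so R=7.
Step 7. [col 4: A + J ≡ D (mod 10)] column 4: given A=8, J=5, carry-in 1, and digits 1,3,5,7,8,9 already taken and all letters distinct, A+J≡D (mod 10) forces D=4 ⇒ D=4.
Step 8. [col 5: Q + U ≡ W (mod 10)] W=0 is one option consistent with column 5 (Q + U ≡ W (mod 10), carry-in 1) — take it. So W=0.
Step 9. [col 5: Q + U ≡ W (mod 10)] column 5: given U=3, W=0, carry-in 1, and digits 0,1,3,4,5,7,8,9 already taken and all letters distinct, Q+U≡W (mod 10) forces Q=6. So Q=6.

Answer: A=8, D=4, F=1, J=5, K=9, Q=6, R=7, U=3, W=0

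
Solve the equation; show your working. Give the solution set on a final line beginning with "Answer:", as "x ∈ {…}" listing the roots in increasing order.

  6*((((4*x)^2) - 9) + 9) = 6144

Step 1. [6*((((4*x)^2) - 9) + 9) = 6144] divide by the outer 6. So div: (((4*x)^2) - 9) + 9 = 1024.
Step 2. [(((4*x)^2) - 9) + 9 = 1024] the outer +9 inverts by subtracting 9. So sub: ((4*x)^2) - 9 = 1015.
Step 3. [((4*x)^2) - 9 = 1015] the outer -9 inverts by adding 9, so sub: (4*x)^2 = 1024.
Step 4. [(4*x)^2 = 1024] 1024 ≥ 0, LHS is (·)² — take ±√, so sqrt: 4*x = 32 or -32.
Step 5. [4*x = 32 or -32] 4·(inner) — divide through by 4 ⇒ div: x = 8 or -8.

Answer: x ∈ {-8, 8}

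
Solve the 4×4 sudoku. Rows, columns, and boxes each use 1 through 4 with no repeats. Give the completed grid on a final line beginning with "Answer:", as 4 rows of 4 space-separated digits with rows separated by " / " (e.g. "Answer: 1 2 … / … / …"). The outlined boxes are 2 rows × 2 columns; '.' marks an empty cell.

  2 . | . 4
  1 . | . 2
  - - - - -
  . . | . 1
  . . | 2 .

Step 1. [r1c2∈{3}] r1c2 has the single candidate 3 ⇒ r1c2=3.
Step 2. [r3c3∈{3,4}] across col 3, 4 lands solely at r3c3. So r3c3=4.
Step 3. [r4c1∈{3,4}] across col 1, 4 lands solely at r4c1. So r4c1=4.
Step 4. [r1c3∈{1}] r1c3 is down to just 1, so r1c3=1.
Step 5. [r2c2∈{4}] r2c2 is down to just 4. So r2c2=4.
Step 6. [r4c4∈{3}] r4c4 has the single candidate 3, so r4c4=3.
Step 7. [r3c1∈{3}] r3c1 has the single candidate 3, so r3c1=3.
Step 8. [r4c2∈{1}] r4c2 has the single candidate 1, so r4c2=1.
Step 9. [r3c2∈{2}] only 2 remains possible at r3c2. So r3c2=2.
Step 10. [r2c3∈{3}] nothing but 3 survives at r2c3, so r2c3=3.

Answer: 2 3 1 4 / 1 4 3 2 / 3 2 4 1 / 4 1 2 3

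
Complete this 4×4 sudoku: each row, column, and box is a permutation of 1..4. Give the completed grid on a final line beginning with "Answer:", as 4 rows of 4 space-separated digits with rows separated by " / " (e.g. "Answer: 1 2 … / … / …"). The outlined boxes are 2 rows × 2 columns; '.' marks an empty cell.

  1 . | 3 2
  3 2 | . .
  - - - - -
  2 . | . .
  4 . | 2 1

Step 1. [r3c3∈{4}] r3c3's peers cover all but 4, so r3c3=4.
Step 2. [r3c2∈{1,3}] in row 3, 1 fits only at r3c2 ⇒ r3c2=1.
Step 3. [r1c2∈{4}] nothing but 4 survives at r1c2 ⇒ r1c2=4.
Step 4. [r3c4∈{3}] only 3 remains possible at r3c4. So r3c4=3.
Step 5. [r2c3∈{1}] nothing but 1 survives at r2c3 ⇒ r2c3=1.
Step 6. [r2c4∈{4}] r2c4's peers cover all but 4 ⇒ r2c4=4.
Step 7. [r4c2∈{3}] nothing but 3 survives at r4c2. So r4c2=3.

Answer: 1 4 3 2 / 3 2 1 4 / 2 1 4 3 / 4 3 2 1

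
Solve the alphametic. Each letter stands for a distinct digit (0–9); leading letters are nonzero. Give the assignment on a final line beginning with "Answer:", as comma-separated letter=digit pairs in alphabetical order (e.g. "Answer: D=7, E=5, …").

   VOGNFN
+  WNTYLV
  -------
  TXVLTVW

Step 1. [T] the sum has 7 digits but both addends have 6; that extra leading digit T is the final carry, namely 1, so T=1.
Step 2. [col 1: N + V ≡ W (mod 10)] N=4 is one option consistent with column 1 (N + V ≡ W (mod 10), carry-in 0) — take it. So N=4.
Step 3. [col 1: N + V ≡ W (mod 10)] V=9 is one option consistent with column 1 (N + V ≡ W (mod 10), carry-in 0) — take it ⇒ V=9.
Step 4. [col 1: N + V ≡ W (mod 10)] in column 1 we have N+V≡W with carry-in 0; given N=4, V=9 and digits 1,4,9 already taken and all letters distinct, that pins W to 3 ⇒ W=3.
Step 5. [col 2: F + L ≡ V (mod 10)] column 2 (F + L ≡ V (mod 10), carry-in 1) doesn't pin L yet; pick L=8 and continue. So L=8.
Step 6. [col 2: F + L ≡ V (mod 10)] column 2: given L=8, V=9, carry-in 1, and digits 1,3,4,8,9 already taken and all letters distinct, F+L≡V (mod 10) forces F=0 ⇒ F=0.
Step 7. [col 3: N + Y ≡ T (mod 10)] column 3: given N=4, T=1, carry-in 0, and digits 0,1,3,4,8,9 already taken and all letters distinct, N+Y≡T (mod 10) forces Y=7, so Y=7.
Step 8. [col 4: G + T ≡ L (mod 10)] in column 4 we have G+T≡L with carry-in 1; given T=1, L=8 and digits 0,1,3,4,7,8,9 already taken and all letters distinct, that pins G to 6, so G=6.
Step 9. [col 5: O + N ≡ V (mod 10)] in column 5 we have O+N≡V with carry-in 0; given N=4, V=9 and digits 0,1,3,4,6,7,8,9 already taken and all letters distinct, that pins O to 5 ⇒ O=5.
Step 10. [col 6: V + W ≡ X (mod 10)] from column 6 (V=9, W=3, carry-in 0, digits 0,1,3,4,5,6,7,8,9 already taken and all letters distinct): X must equal 2. So X=2.

Answer: F=0, G=6, L=8, N=4, O=5, T=1, V=9, W=3, X=2, Y=7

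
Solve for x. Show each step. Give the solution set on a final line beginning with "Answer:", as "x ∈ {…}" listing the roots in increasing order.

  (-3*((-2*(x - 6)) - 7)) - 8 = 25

Step 1. [(-3*((-2*(x - 6)) - 7)) - 8 = 25] peel the -8: add 8 from each side. So sub: -3*((-2*(x - 6)) - 7) = 33.
Step 2. [-3*((-2*(x - 6)) - 7) = 33] -3·(inner) — divide through by -3 ⇒ div: (-2*(x - 6)) - 7 = -11.
Step 3. [(-2*(x - 6)) - 7 = -11] the outer -7 inverts by adding 7. So sub: -2*(x - 6) = -4.
Step 4. [-2*(x - 6) = -4] leading coefficient -2: divide by -2 ⇒ div: x - 6 = 2.
Step 5. [x - 6 = 2] -6 is outermost — add 6 both sides. So sub: x = 8.

Answer: x ∈ {8}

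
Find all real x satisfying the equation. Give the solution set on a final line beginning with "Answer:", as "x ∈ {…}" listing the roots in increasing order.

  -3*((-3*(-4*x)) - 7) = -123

Step 1. [-3*((-3*(-4*x)) - 7) = -123] LHS = -3·(…); ÷-3 both sides ⇒ div: (-3*(-4*x)) - 7 = 41.
Step 2. [(-3*(-4*x)) - 7 = 41] add 7: x sits inside (… - 7) ⇒ sub: -3*(-4*x) = 48.
Step 3. [-3*(-4*x) = 48] -3 out front; divide by -3 ⇒ div: -4*x = -16.
Step 4. [-4*x = -16] -4·(inner) — divide through by -4. So div: x = 4.

Answer: x ∈ {4}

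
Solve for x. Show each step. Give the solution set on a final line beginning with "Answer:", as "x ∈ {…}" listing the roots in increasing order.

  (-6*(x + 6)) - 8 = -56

Step 1. [(-6*(x + 6)) - 8 = -56] 8 comes off first (add 8) ⇒ sub: -6*(x + 6) = -48.
Step 2. [-6*(x + 6) = -48] divide by the outer -6, so div: x + 6 = 8.
Step 3. [x + 6 = 8] subtract 6: x sits inside (… + 6) ⇒ sub: x = 2.

Answer: x ∈ {2}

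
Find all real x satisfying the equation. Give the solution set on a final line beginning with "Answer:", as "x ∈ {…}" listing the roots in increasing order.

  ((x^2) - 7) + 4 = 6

Step 1. [((x^2) - 7) + 4 = 6] +4 is outermost — subtract 4 both sides, so sub: (x^2) - 7 = 2.
Step 2. [(x^2) - 7 = 2] peel the -7: add 7 from each side. So sub: x^2 = 9.
Step 3. [x^2 = 9] LHS squared, RHS 9 ≥ 0: apply √ (±), so sqrt: x = 3 or -3.

Answer: x ∈ {-3, 3}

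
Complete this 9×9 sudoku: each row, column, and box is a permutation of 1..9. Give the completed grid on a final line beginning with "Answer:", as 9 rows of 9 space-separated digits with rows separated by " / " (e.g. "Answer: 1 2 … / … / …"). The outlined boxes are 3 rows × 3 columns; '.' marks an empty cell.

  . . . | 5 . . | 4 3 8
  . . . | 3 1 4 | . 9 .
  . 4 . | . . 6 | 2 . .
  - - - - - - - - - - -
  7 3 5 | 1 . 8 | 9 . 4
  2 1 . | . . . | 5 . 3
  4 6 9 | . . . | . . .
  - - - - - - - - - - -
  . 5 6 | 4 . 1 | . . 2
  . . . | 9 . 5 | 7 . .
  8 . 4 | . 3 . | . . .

Step 1. [r7c5∈{7,8}] in row 7, 7 fits only at r7c5. So r7c5=7.
Step 2. [r8c2∈{2}] nothing but 2 survives at r8c2. So r8c2=2.
Step 3. [r7c8∈{8}] r7c8's peers cover all but 8, so r7c8=8.
Step 4. [r9c9∈{1,5,6,9}] 9 has one home in col 9: r9c9 ⇒ r9c9=9.
Step 5. [r1c2∈{7,9}] across col 2, 9 lands solely at r1c2, so r1c2=9.
Step 6. [r1c5∈{2}] r1c5 is down to just 2, so r1c5=2.
Step 7. [r1c6∈{7}] r1c6 is down to just 7, so r1c6=7.
Step 8. [r4c5∈{6}] r4c5's peers cover all but 6, so r4c5=6.
Step 9. [r1c3∈{1}] only 1 remains possible at r1c3 ⇒ r1c3=1.
Step 10. [r2c7∈{6}] nothing but 6 survives at r2c7, so r2c7=6.
Step 11. [r9c7∈{1}] only 1 remains possible at r9c7 ⇒ r9c7=1.
Step 12. [r8c3∈{3}] r8c3 has the single candidate 3. So r8c3=3.
Step 13. [r2c2∈{7,8}] across col 2, 8 lands solely at r2c2, so r2c2=8.
Step 14. [r5c8∈{6,7}] row 5 places 6 nowhere but r5c8 ⇒ r5c8=6.
Step 15. [r3c3∈{7}] r3c3's peers cover all but 7 ⇒ r3c3=7.
Step 16. [r6c8∈{1,2,7}] in col 8, 7 fits only at r6c8 ⇒ r6c8=7.
Step 17. [r3c5∈{8,9}] row 3 places 9 nowhere but r3c5. So r3c5=9.
Step 18. [r3c8∈{1,5}] 1 has one home in col 8: r3c8. So r3c8=1.
Step 19. [r9c6∈{2}] only 2 remains possible at r9c6, so r9c6=2.
Step 20. [r2c1∈{5}] r2c1 has the single candidate 5, so r2c1=5.
Step 21. [r9c4∈{6}] r9c4 has the single candidate 6 ⇒ r9c4=6.
Step 22. [r6c9∈{1}] only 1 remains possible at r6c9. So r6c9=1.
Step 23. [r8c5∈{8}] r8c5's peers cover all but 8, so r8c5=8.
Step 24. [r3c9∈{5}] r3c9 is down to just 5, so r3c9=5.
Step 25. [r9c8∈{5}] r9c8 has the single candidate 5. So r9c8=5.
Step 26. [r5c6∈{9}] r5c6's peers cover all but 9 ⇒ r5c6=9.
Step 27. [r8c9∈{6}] r8c9 has the single candidate 6. So r8c9=6.
Step 28. [r7c1∈{9}] only 9 remains possible at r7c1. So r7c1=9.
Step 29. [r2c3∈{2}] r2c3's peers cover all but 2, so r2c3=2.
Step 30. [r8c1∈{1}] r8c1 is down to just 1, so r8c1=1.
Step 31. [r2c9∈{7}] nothing but 7 survives at r2c9, so r2c9=7.
Step 32. [r6c7∈{8}] r6c7 has the single candidate 8. So r6c7=8.
Step 33. [r3c1∈{3}] r3c1 has the single candidate 3 ⇒ r3c1=3.
Step 34. [r8c8∈{4}] r8c8's peers cover all but 4, so r8c8=4.
Step 35. [r1c1∈{6}] r1c1's peers cover all but 6. So r1c1=6.
Step 36. [r6c6∈{3}] nothing but 3 survives at r6c6, so r6c6=3.
Step 37. [r6c4∈{2}] r6c4's peers cover all but 2 ⇒ r6c4=2.
Step 38. [r5c3∈{8}] r5c3 is down to just 8 ⇒ r5c3=8.
Step 39. [r7c7∈{3}] r7c7 is down to just 3, so r7c7=3.
Step 40. [r9c2∈{7}] r9c2 has the single candidate 7. So r9c2=7.
Step 41. [r3c4∈{8}] r3c4 has the single candidate 8. So r3c4=8.
Step 42. [r6c5∈{5}] r6c5 is down to just 5. So r6c5=5.
Step 43. [r4c8∈{2}] nothing but 2 survives at r4c8. So r4c8=2.
Step 44. [r5c5∈{4}] r5c5 is down to just 4 ⇒ r5c5=4.
Step 45. [r5c4∈{7}] r5c4 is down to just 7 ⇒ r5c4=7.

Answer: 6 9 1 5 2 7 4 3 8 / 5 8 2 3 1 4 6 9 7 / 3 4 7 8 9 6 2 1 5 / 7 3 5 1 6 8 9 2 4 / 2 1 8 7 4 9 5 6 3 / 4 6 9 2 5 3 8 7 1 / 9 5 6 4 7 1 3 8 2 / 1 2 3 9 8 5 7 4 6 / 8 7 4 6 3 2 1 5 9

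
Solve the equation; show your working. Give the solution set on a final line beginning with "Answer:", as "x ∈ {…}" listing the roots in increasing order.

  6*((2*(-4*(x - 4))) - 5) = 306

Step 1. [6*((2*(-4*(x - 4))) - 5) = 306] leading coefficient 6: divide by 6. So div: (2*(-4*(x - 4))) - 5 = 51.
Step 2. [(2*(-4*(x - 4))) - 5 = 51] the outer -5 inverts by adding 5. So sub: 2*(-4*(x - 4)) = 56.
Step 3. [2*(-4*(x - 4)) = 56] leading coefficient 2: divide by 2, so div: -4*(x - 4) = 28.
Step 4. [-4*(x - 4) = 28] -4·(inner) — divide through by -4. So div: x - 4 = -7.
Step 5. [x - 4 = -7] add 4: x sits inside (… - 4), so sub: x = -3.

Answer: x ∈ {-3}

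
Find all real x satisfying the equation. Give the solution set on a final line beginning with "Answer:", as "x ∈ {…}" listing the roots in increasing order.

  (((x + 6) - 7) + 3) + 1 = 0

Step 1. [(((x + 6) - 7) + 3) + 1 = 0] the outer +1 inverts by subtracting 1 ⇒ sub: ((x + 6) - 7) + 3 = -1.
Step 2. [((x + 6) - 7) + 3 = -1] the outer +3 inverts by subtracting 3 ⇒ sub: (x + 6) - 7 = -4.
Step 3. [(x + 6) - 7 = -4] peel the -7: add 7 from each side, so sub: x + 6 = 3.
Step 4. [x + 6 = 3] 6 comes off first (subtract 6). So sub: x = -3.

Answer: x ∈ {-3}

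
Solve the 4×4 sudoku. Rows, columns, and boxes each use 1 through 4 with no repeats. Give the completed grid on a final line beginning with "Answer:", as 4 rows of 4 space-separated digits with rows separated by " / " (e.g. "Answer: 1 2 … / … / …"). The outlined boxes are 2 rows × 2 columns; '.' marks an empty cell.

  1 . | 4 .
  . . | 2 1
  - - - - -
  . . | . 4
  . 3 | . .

Step 1. [r4c1∈{2,4}] row 4 places 4 nowhere but r4c1 ⇒ r4c1=4.
Step 2. [r3c2∈{1,2}] 1 has one home in col 2: r3c2. So r3c2=1.
Step 3. [r3c3∈{3}] only 3 remains possible at r3c3. So r3c3=3.
Step 4. [r2c1∈{3}] r2c1's peers cover all but 3 ⇒ r2c1=3.
Step 5. [r4c4∈{2}] r4c4 is down to just 2. So r4c4=2.
Step 6. [r1c4∈{3}] r1c4 is down to just 3 ⇒ r1c4=3.
Step 7. [r1c2∈{2}] r1c2 has the single candidate 2 ⇒ r1c2=2.
Step 8. [r4c3∈{1}] nothing but 1 survives at r4c3. So r4c3=1.
Step 9. [r2c2∈{4}] r2c2 is down to just 4, so r2c2=4.
Step 10. [r3c1∈{2}] nothing but 2 survives at r3c1. So r3c1=2.

Answer: 1 2 4 3 / 3 4 2 1 / 2 1 3 4 / 4 3 1 2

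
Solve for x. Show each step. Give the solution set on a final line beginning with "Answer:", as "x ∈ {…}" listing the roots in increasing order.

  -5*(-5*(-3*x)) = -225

Step 1. [-5*(-5*(-3*x)) = -225] LHS = -5·(…); ÷-5 both sides. So div: -5*(-3*x) = 45.
Step 2. [-5*(-3*x) = 45] LHS = -5·(…); ÷-5 both sides. So div: -3*x = -9.
Step 3. [-3*x = -9] divide by the outer -3. So div: x = 3.

Answer: x ∈ {3}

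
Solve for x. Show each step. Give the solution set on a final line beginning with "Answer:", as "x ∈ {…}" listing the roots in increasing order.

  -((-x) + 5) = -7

Step 1. [-((-x) + 5) = -7] LHS negated; negate both sides ⇒ neg: (-x) + 5 = 7.
Step 2. [(-x) + 5 = 7] peel the +5: subtract 5 from each side. So sub: -x = 2.
Step 3. [-x = 2] LHS negated; negate both sides. So neg: x = -2.

Answer: x ∈ {-2}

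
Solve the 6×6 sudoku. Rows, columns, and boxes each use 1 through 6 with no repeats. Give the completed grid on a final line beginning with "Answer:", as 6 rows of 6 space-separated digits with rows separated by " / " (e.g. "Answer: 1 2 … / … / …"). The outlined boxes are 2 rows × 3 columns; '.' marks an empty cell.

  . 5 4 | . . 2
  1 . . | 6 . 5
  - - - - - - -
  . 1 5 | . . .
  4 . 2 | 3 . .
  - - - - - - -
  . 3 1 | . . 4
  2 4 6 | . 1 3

Step 1. [r5c5∈{2,5,6}] across row 5, 6 lands solely at r5c5. So r5c5=6.
Step 2. [r2c5∈{3,4}] row 2 places 4 nowhere but r2c5. So r2c5=4.
Step 3. [r3c1∈{3,6}] r3c1 is the only open cell in row 3 admitting 3. So r3c1=3.
Step 4. [r5c4∈{2,5}] 2 has one home in row 5: r5c4, so r5c4=2.
Step 5. [r4c6∈{1,6}] in row 4, 1 fits only at r4c6. So r4c6=1.
Step 6. [r1c1∈{6}] r1c1 has the single candidate 6, so r1c1=6.
Step 7. [r2c2∈{2}] r2c2 has the single candidate 2 ⇒ r2c2=2.
Step 8. [r1c4∈{1}] r1c4's peers cover all but 1, so r1c4=1.
Step 9. [r3c4∈{4}] r3c4's peers cover all but 4. So r3c4=4.
Step 10. [r3c5∈{2}] only 2 remains possible at r3c5, so r3c5=2.
Step 11. [r5c1∈{5}] r5c1 is down to just 5. So r5c1=5.
Step 12. [r4c5∈{5}] r4c5 is down to just 5. So r4c5=5.
Step 13. [r4c2∈{6}] r4c2's peers cover all but 6, so r4c2=6.
Step 14. [r6c4∈{5}] only 5 remains possible at r6c4 ⇒ r6c4=5.
Step 15. [r3c6∈{6}] r3c6 has the single candidate 6, so r3c6=6.
Step 16. [r2c3∈{3}] r2c3 has the single candidate 3. So r2c3=3.
Step 17. [r1c5∈{3}] r1c5 has the single candidate 3 ⇒ r1c5=3.

Answer: 6 5 4 1 3 2 / 1 2 3 6 4 5 / 3 1 5 4 2 6 / 4 6 2 3 5 1 / 5 3 1 2 6 4 / 2 4 6 5 1 3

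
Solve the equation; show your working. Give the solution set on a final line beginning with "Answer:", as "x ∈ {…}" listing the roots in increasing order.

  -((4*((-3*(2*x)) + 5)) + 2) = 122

Step 1. [-((4*((-3*(2*x)) + 5)) + 2) = 122] LHS negated; negate both sides, so neg: (4*((-3*(2*x)) + 5)) + 2 = -122.
Step 2. [(4*((-3*(2*x)) + 5)) + 2 = -122] subtract 2: x sits inside (… + 2), so sub: 4*((-3*(2*x)) + 5) = -124.
Step 3. [4*((-3*(2*x)) + 5) = -124] LHS = 4·(…); ÷4 both sides ⇒ div: (-3*(2*x)) + 5 = -31.
Step 4. [(-3*(2*x)) + 5 = -31] the outer +5 inverts by subtracting 5, so sub: -3*(2*x) = -36.
Step 5. [-3*(2*x) = -36] leading coefficient -3: divide by -3 ⇒ div: 2*x = 12.
Step 6. [2*x = 12] 2 out front; divide by 2. So div: x = 6.

Answer: x ∈ {6}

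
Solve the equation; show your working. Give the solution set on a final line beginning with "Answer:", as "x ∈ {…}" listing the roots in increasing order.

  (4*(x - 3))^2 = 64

Step 1. [(4*(x - 3))^2 = 64] √ both sides: 64 ≥ 0 gives two branches ⇒ sqrt: 4*(x - 3) = 8 or -8.
Step 2. [4*(x - 3) = 8 or -8] divide by the outer 4, so div: x - 3 = 2 or -2.
Step 3. [x - 3 = 2 or -2] peel the -3: add 3 from each side, so sub: x = 5 or 1.

Answer: x ∈ {1, 5}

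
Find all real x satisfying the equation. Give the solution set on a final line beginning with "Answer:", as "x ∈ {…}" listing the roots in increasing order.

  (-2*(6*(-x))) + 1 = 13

Step 1. [(-2*(6*(-x))) + 1 = 13] +1 is outermost — subtract 1 both sides, so sub: -2*(6*(-x)) = 12.
Step 2. [-2*(6*(-x)) = 12] divide by the outer -2 ⇒ div: 6*(-x) = -6.
Step 3. [6*(-x) = -6] divide by the outer 6 ⇒ div: -x = -1.
Step 4. [-x = -1] flip signs both sides ⇒ neg: x = 1.

Answer: x ∈ {1}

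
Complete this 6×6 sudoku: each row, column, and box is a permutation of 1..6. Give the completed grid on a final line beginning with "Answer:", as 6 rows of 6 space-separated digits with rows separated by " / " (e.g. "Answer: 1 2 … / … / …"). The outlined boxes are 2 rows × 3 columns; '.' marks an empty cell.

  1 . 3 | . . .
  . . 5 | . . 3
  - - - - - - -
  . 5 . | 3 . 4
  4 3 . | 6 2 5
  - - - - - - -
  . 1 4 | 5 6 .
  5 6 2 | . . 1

Step 1. [r6c4∈{4}] r6c4 has the single candidate 4. So r6c4=4.
Step 2. [r1c4∈{2}] only 2 remains possible at r1c4, so r1c4=2.
Step 3. [r2c1∈{2,6}] in row 2, 6 fits only at r2c1. So r2c1=6.
Step 4. [r3c5∈{1}] r3c5 has the single candidate 1. So r3c5=1.
Step 5. [r2c5∈{4}] r2c5 has the single candidate 4. So r2c5=4.
Step 6. [r3c1∈{2}] only 2 remains possible at r3c1, so r3c1=2.
Step 7. [r2c4∈{1}] r2c4 is down to just 1. So r2c4=1.
Step 8. [r4c3∈{1}] r4c3's peers cover all but 1 ⇒ r4c3=1.
Step 9. [r1c6∈{6}] r1c6 has the single candidate 6 ⇒ r1c6=6.
Step 10. [r2c2∈{2}] r2c2's peers cover all but 2, so r2c2=2.
Step 11. [r5c1∈{3}] r5c1's peers cover all but 3. So r5c1=3.
Step 12. [r1c5∈{5}] r1c5 is down to just 5, so r1c5=5.
Step 13. [r5c6∈{2}] nothing but 2 survives at r5c6 ⇒ r5c6=2.
Step 14. [r3c3∈{6}] r3c3 is down to just 6. So r3c3=6.
Step 15. [r6c5∈{3}] r6c5's peers cover all but 3, so r6c5=3.
Step 16. [r1c2∈{4}] only 4 remains possible at r1c2. So r1c2=4.

Answer: 1 4 3 2 5 6 / 6 2 5 1 4 3 / 2 5 6 3 1 4 / 4 3 1 6 2 5 / 3 1 4 5 6 2 / 5 6 2 4 3 1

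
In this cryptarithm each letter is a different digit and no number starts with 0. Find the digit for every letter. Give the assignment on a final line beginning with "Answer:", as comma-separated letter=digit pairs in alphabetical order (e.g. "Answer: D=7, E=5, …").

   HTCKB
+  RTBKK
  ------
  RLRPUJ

Step 1. [col 1: B + K ≡ J (mod 10)] column 1 (B + K ≡ J (mod 10), carry-in 0) doesn't pin J yet; pick J=9 and continue ⇒ J=9.
Step 2. [R] the sum has 6 digits but both addends have 5; that extra leading digit R is the final carry, namely 1. So R=1.
Step 3. [col 1: B + K ≡ J (mod 10)] K=2 is one option consistent with column 1 (B + K ≡ J (mod 10), carry-in 0) — take it ⇒ K=2.
Step 4. [col 1: B + K ≡ J (mod 10)] from column 1 (K=2, J=9, carry-in 0, digits 1,2,9 already taken and all letters distinct): B must equal 7, so B=7.
Step 5. [col 2: K + K ≡ U (mod 10)] in column 2 we have K+K≡U with carry-in 0; given K=2 and digits 1,2,7,9 already taken and all letters distinct, that pins U to 4. So U=4.
Step 6. [col 3: C + B ≡ P (mod 10)] column 3 (C + B ≡ P (mod 10), carry-in 0) doesn't pin P yet; pick P=3 and continue ⇒ P=3.
Step 7. [col 3: C + B ≡ P (mod 10)] column 3: given B=7, P=3, carry-in 0, and digits 1,2,3,4,7,9 already taken and all letters distinct, C+B≡P (mod 10) forces C=6 ⇒ C=6.
Step 8. [col 4: T + T ≡ R (mod 10)] column 4 (T + T ≡ R (mod 10), carry-in 1) doesn't pin T yet; pick T=5 and continue, so T=5.
Step 9. [col 5: H + R ≡ L (mod 10)] in column 5 we have H+R≡L with carry-in 1; given R=1 and digits 1,2,3,4,5,6,7,9 already taken and all letters distinct, that pins H to 8, so H=8.
Step 10. [col 5: H + R ≡ L (mod 10)] from column 5 (H=8, R=1, carry-in 1, digits 1,2,3,4,5,6,7,8,9 already taken and all letters distinct): L must equal 0. So L=0.

Answer: B=7, C=6, H=8, J=9, K=2, L=0, P=3, R=1, T=5, U=4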